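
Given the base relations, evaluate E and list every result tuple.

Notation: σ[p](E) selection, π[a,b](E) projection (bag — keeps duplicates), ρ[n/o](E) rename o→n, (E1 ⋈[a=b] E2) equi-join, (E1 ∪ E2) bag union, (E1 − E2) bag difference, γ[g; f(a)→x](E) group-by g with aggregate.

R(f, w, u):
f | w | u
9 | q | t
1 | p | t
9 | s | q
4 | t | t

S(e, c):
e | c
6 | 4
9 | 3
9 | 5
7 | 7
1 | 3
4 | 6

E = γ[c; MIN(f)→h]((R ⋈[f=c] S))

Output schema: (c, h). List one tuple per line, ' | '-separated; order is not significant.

Subexpression sizes:
  R → 4
  S → 6
  (R ⋈[f=c] S) → 1
  γ[c; MIN(f)→h]((R ⋈[f=c] S)) → 1

== RESULT ==
c | h
4 | 4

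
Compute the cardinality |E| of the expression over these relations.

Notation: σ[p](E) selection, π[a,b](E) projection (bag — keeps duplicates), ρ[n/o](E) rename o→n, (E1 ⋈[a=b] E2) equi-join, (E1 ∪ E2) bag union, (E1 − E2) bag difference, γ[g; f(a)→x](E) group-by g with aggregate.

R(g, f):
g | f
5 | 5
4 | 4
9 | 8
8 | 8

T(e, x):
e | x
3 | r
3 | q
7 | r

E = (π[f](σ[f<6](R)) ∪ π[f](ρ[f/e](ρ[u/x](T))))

Subexpression sizes:
  R → 4
  σ[f<6](R) → 2
  π[f](σ[f<6](R)) → 2
  T → 3
  ρ[u/x](T) → 3
  ρ[f/e](ρ[u/x](T)) → 3
  π[f](ρ[f/e](ρ[u/x](T))) → 3
  (π[f](σ[f<6](R)) ∪ π[f](ρ[f/e](ρ[u/x](T)))) → 5

|E| = 5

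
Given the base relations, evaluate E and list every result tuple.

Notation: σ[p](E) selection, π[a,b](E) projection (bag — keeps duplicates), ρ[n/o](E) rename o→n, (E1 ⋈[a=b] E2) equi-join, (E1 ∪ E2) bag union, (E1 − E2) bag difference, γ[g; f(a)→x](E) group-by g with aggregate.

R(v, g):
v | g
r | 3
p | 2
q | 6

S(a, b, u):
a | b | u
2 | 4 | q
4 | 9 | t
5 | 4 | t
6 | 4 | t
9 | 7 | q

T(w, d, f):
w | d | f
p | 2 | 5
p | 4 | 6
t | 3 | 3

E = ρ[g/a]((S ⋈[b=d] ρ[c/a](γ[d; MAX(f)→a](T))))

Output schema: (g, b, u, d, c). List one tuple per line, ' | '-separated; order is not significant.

Stepwise |·|:
  S → 5
  T → 3
  γ[d; MAX(f)→a](T) → 3
  ρ[c/a](γ[d; MAX(f)→a](T)) → 3
  (S ⋈[b=d] ρ[c/a](γ[d; MAX(f)→a](T))) → 3
  ρ[g/a]((S ⋈[b=d] ρ[c/a](γ[d; MAX(f)→a](T)))) → 3

== RESULT ==
g | b | u | d | c
2 | 4 | q | 4 | 6
5 | 4 | t | 4 | 6
6 | 4 | t | 4 | 6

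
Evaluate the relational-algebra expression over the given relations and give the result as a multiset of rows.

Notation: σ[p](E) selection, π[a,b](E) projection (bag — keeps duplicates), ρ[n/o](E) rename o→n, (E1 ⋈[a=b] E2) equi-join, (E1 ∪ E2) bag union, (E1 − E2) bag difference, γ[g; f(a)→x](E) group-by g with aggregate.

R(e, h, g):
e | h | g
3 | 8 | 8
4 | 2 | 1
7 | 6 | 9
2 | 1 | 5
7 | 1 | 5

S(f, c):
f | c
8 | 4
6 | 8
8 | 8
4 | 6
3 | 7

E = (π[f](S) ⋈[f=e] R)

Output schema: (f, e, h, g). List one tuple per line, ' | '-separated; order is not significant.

Subexpression sizes:
  S → 5
  π[f](S) → 5
  R → 5
  (π[f](S) ⋈[f=e] R) → 2

== RESULT ==
f | e | h | g
3 | 3 | 8 | 8
4 | 4 | 2 | 1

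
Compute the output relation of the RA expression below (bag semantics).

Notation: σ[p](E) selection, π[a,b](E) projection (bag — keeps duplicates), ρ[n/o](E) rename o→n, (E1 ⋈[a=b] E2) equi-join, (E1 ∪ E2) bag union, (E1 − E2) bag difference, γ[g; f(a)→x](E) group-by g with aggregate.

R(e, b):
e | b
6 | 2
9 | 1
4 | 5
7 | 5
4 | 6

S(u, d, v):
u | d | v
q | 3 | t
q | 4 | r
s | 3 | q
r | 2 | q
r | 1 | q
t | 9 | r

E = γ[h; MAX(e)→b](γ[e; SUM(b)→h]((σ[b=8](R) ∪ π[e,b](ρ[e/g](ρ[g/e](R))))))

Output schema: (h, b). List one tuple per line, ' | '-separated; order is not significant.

Subexpression sizes:
  R → 5
  σ[b=8](R) → 0
  R → 5
  ρ[g/e](R) → 5
  ρ[e/g](ρ[g/e](R)) → 5
  π[e,b](ρ[e/g](ρ[g/e](R))) → 5
  (σ[b=8](R) ∪ π[e,b](ρ[e/g](ρ[g/e](R)))) → 5
  γ[e; SUM(b)→h]((σ[b=8](R) ∪ π[e,b](ρ[e/g](ρ[g/e](R))))) → 4
  γ[h; MAX(e)→b](γ[e; SUM(b)→h]((σ[b=8](R) ∪ π[e,b](ρ[e/g](ρ[g/e](R)))))) → 4

== RESULT ==
h | b
1 | 9
2 | 6
5 | 7
11 | 4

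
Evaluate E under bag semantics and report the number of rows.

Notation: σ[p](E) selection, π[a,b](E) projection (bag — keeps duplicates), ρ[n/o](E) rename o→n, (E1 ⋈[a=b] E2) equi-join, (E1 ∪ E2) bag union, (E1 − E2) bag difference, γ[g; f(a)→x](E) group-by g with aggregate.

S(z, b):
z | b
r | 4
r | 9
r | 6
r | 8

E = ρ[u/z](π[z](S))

Per-node cardinality:
  S → 4
  π[z](S) → 4
  ρ[u/z](π[z](S)) → 4

|E| = 4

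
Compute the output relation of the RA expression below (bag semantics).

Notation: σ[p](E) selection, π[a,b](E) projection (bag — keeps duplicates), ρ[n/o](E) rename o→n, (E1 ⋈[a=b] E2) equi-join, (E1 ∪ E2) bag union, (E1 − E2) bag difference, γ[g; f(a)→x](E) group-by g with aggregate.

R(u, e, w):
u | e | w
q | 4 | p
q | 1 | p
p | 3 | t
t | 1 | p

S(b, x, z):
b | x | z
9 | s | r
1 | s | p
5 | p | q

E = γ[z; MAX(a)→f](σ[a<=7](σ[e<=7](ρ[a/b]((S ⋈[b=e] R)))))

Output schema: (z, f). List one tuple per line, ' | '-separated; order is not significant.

Row counts bottom-up:
  S → 3
  R → 4
  (S ⋈[b=e] R) → 2
  ρ[a/b]((S ⋈[b=e] R)) → 2
  σ[e<=7](ρ[a/b]((S ⋈[b=e] R))) → 2
  σ[a<=7](σ[e<=7](ρ[a/b]((S ⋈[b=e] R)))) → 2
  γ[z; MAX(a)→f](σ[a<=7](σ[e<=7](ρ[a/b]((S ⋈[b=e] R))))) → 1

== RESULT ==
z | f
p | 1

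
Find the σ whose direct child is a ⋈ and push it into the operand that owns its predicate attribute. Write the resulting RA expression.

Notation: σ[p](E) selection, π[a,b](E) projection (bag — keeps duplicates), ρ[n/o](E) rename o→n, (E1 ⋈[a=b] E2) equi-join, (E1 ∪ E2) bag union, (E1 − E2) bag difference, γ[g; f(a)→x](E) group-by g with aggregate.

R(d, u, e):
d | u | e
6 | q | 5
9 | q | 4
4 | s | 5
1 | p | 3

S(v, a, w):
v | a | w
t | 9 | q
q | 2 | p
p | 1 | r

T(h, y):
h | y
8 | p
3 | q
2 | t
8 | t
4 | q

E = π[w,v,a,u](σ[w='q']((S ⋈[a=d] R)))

σ filters on w, owned by the left side.
E' = π[w,v,a,u]((σ[w='q'](S) ⋈[a=d] R))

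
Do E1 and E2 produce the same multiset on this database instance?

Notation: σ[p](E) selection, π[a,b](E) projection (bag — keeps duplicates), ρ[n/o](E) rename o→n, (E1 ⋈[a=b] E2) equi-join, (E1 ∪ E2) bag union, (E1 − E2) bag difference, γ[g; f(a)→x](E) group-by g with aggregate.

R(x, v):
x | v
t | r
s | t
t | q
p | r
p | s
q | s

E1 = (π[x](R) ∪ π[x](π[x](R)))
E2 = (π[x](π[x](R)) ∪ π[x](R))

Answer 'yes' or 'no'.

E1 subexpression sizes:
  R → 6
  π[x](R) → 6
  R → 6
  π[x](R) → 6
  π[x](π[x](R)) → 6
  (π[x](R) ∪ π[x](π[x](R))) → 12
E2 subexpression sizes:
  R → 6
  π[x](R) → 6
  π[x](π[x](R)) → 6
  R → 6
  π[x](R) → 6
  (π[x](π[x](R)) ∪ π[x](R)) → 12

E1 and E2 produce the same multiset:
x
p
p
p
p
q
q
s
s
t
t
t
t

yes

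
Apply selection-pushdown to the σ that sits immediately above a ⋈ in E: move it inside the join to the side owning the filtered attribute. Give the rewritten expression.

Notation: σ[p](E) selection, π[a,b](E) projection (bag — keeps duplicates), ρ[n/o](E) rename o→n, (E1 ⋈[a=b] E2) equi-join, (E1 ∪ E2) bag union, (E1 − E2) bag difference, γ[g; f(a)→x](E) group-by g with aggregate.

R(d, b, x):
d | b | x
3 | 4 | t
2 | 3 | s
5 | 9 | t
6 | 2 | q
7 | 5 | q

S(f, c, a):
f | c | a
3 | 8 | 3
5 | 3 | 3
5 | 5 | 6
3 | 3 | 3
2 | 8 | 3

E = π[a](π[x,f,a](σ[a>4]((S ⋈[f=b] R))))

σ filters on a, owned by the left side.
E' = π[a](π[x,f,a]((σ[a>4](S) ⋈[f=b] R)))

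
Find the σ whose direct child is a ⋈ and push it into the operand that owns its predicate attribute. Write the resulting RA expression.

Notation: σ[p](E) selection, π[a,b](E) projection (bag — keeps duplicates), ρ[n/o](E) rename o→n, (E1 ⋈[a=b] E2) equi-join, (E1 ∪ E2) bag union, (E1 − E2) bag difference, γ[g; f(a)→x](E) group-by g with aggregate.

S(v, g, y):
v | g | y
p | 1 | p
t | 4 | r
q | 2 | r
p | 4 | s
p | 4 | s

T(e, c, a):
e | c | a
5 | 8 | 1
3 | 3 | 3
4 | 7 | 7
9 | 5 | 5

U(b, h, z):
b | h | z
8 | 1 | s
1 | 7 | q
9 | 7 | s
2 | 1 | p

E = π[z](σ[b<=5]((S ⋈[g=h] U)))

σ filters on b, owned by the right side.
E' = π[z]((S ⋈[g=h] σ[b<=5](U)))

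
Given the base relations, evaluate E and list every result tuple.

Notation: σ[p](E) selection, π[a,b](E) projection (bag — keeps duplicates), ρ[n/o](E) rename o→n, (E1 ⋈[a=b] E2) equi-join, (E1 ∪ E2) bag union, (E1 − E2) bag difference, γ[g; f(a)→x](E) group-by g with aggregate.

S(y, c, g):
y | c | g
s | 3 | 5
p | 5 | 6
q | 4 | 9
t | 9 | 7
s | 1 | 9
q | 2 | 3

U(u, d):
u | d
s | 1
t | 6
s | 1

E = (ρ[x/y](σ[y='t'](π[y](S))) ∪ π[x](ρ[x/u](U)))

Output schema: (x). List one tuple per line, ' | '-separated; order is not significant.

Subexpression sizes:
  S → 6
  π[y](S) → 6
  σ[y='t'](π[y](S)) → 1
  ρ[x/y](σ[y='t'](π[y](S))) → 1
  U → 3
  ρ[x/u](U) → 3
  π[x](ρ[x/u](U)) → 3
  (ρ[x/y](σ[y='t'](π[y](S))) ∪ π[x](ρ[x/u](U))) → 4

== RESULT ==
x
s
s
t
t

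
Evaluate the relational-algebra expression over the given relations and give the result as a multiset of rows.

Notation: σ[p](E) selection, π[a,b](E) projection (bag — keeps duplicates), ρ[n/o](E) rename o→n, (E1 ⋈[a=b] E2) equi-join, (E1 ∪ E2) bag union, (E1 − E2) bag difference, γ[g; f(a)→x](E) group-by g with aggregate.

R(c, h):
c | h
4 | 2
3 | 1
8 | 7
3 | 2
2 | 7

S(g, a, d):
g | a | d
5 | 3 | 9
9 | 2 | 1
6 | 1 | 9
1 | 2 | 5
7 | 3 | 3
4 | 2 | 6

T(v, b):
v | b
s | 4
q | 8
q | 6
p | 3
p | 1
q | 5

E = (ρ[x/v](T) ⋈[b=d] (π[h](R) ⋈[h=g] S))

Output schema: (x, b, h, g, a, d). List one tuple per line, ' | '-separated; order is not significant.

Per-node cardinality:
  T → 6
  ρ[x/v](T) → 6
  R → 5
  π[h](R) → 5
  S → 6
  (π[h](R) ⋈[h=g] S) → 3
  (ρ[x/v](T) ⋈[b=d] (π[h](R) ⋈[h=g] S)) → 3

== RESULT ==
x | b | h | g | a | d
p | 3 | 7 | 7 | 3 | 3
p | 3 | 7 | 7 | 3 | 3
q | 5 | 1 | 1 | 2 | 5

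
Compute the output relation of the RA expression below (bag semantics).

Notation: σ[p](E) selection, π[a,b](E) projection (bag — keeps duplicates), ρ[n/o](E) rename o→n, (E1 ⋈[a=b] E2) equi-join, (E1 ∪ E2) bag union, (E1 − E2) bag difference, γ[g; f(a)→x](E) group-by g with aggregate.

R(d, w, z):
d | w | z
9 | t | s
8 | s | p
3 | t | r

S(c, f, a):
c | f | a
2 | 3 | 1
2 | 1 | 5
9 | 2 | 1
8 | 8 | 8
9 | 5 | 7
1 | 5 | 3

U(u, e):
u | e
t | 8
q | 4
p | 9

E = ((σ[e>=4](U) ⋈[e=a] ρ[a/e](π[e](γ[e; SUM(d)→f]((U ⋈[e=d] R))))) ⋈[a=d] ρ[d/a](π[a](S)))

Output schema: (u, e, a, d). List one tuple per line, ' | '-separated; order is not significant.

Per-node cardinality:
  U → 3
  σ[e>=4](U) → 3
  U → 3
  R → 3
  (U ⋈[e=d] R) → 2
  γ[e; SUM(d)→f]((U ⋈[e=d] R)) → 2
  π[e](γ[e; SUM(d)→f]((U ⋈[e=d] R))) → 2
  ρ[a/e](π[e](γ[e; SUM(d)→f]((U ⋈[e=d] R)))) → 2
  (σ[e>=4](U) ⋈[e=a] ρ[a/e](π[e](γ[e; SUM(d)→f]((U ⋈[e=d] R))))) → 2
  S → 6
  π[a](S) → 6
  ρ[d/a](π[a](S)) → 6
  ((σ[e>=4](U) ⋈[e=a] ρ[a/e](π[e](γ[e; SUM(d)→f]((U ⋈[e=d] R))))) ⋈[a=d] ρ[d/a](π[a](S))) → 1

== RESULT ==
u | e | a | d
t | 8 | 8 | 8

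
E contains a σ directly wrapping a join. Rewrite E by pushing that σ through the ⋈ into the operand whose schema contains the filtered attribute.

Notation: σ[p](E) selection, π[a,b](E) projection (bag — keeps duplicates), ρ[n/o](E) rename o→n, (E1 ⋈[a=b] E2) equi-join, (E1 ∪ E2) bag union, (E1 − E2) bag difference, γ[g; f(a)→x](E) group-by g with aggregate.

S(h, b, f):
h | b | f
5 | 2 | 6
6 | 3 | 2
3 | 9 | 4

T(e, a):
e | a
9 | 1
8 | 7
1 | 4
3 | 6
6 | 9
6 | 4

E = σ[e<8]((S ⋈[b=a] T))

σ filters on e, owned by the right side.
E' = (S ⋈[b=a] σ[e<8](T))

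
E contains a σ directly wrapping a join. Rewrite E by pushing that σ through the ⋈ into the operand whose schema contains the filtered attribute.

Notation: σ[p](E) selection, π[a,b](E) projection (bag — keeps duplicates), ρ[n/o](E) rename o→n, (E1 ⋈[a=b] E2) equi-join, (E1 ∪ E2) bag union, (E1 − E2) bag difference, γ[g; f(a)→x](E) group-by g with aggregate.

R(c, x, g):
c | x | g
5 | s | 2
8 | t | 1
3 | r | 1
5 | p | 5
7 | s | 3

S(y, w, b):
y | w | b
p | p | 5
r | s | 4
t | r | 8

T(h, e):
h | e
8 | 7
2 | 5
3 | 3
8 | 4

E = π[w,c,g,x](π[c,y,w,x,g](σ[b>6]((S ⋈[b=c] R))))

σ filters on b, owned by the left side.
E' = π[w,c,g,x](π[c,y,w,x,g]((σ[b>6](S) ⋈[b=c] R)))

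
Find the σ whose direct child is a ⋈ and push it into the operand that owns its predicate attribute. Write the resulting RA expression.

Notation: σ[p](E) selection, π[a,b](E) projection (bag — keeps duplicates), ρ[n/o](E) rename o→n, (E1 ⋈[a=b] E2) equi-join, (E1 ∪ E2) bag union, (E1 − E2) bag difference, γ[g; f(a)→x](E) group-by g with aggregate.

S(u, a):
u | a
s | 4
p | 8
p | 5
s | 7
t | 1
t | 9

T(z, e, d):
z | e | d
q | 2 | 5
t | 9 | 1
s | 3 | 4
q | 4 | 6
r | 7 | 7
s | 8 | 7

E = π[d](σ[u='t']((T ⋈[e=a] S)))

σ filters on u, owned by the right side.
E' = π[d]((T ⋈[e=a] σ[u='t'](S)))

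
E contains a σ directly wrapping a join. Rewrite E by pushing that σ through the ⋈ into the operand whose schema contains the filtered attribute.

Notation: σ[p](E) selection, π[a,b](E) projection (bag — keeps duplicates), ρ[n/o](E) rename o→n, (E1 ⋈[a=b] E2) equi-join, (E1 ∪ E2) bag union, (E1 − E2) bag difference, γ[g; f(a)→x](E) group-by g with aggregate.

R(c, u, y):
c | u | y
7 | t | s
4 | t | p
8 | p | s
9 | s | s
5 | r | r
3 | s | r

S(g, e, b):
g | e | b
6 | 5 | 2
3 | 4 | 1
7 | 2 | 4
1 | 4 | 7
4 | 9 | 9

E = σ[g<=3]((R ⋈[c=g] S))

σ filters on g, owned by the right side.
E' = (R ⋈[c=g] σ[g<=3](S))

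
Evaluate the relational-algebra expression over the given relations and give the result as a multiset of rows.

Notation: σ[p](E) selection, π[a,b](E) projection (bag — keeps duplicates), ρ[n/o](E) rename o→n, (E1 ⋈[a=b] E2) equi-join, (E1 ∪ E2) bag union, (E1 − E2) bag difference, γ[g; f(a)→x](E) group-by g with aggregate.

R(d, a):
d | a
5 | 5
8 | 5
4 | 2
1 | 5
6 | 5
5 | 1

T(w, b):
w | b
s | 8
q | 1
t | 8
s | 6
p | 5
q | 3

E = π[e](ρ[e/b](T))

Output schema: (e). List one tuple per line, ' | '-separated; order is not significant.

Per-node cardinality:
  T → 6
  ρ[e/b](T) → 6
  π[e](ρ[e/b](T)) → 6

== RESULT ==
e
1
3
5
6
8
8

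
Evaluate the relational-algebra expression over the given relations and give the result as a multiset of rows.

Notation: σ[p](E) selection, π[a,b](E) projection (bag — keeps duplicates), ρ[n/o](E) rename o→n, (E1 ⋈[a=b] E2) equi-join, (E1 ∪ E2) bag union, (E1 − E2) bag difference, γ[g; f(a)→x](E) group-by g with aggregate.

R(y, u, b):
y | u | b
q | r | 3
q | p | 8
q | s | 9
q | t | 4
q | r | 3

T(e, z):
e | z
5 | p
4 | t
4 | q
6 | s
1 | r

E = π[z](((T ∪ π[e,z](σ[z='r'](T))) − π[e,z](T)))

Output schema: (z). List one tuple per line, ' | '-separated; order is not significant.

Stepwise |·|:
  T → 5
  T → 5
  σ[z='r'](T) → 1
  π[e,z](σ[z='r'](T)) → 1
  (T ∪ π[e,z](σ[z='r'](T))) → 6
  T → 5
  π[e,z](T) → 5
  ((T ∪ π[e,z](σ[z='r'](T))) − π[e,z](T)) → 1
  π[z](((T ∪ π[e,z](σ[z='r'](T))) − π[e,z](T))) → 1

== RESULT ==
z
r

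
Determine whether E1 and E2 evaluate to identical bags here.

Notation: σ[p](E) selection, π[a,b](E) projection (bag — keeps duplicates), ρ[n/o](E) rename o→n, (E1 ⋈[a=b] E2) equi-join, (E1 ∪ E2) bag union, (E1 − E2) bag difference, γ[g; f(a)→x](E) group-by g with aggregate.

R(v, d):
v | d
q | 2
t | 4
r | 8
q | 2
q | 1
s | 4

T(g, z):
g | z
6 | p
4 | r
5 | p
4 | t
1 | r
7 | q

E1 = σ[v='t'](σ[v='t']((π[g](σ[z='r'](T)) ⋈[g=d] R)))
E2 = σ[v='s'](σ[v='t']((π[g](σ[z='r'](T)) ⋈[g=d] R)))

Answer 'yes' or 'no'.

E1 subexpression sizes:
  T → 6
  σ[z='r'](T) → 2
  π[g](σ[z='r'](T)) → 2
  R → 6
  (π[g](σ[z='r'](T)) ⋈[g=d] R) → 3
  σ[v='t']((π[g](σ[z='r'](T)) ⋈[g=d] R)) → 1
  σ[v='t'](σ[v='t']((π[g](σ[z='r'](T)) ⋈[g=d] R))) → 1
E2 subexpression sizes:
  T → 6
  σ[z='r'](T) → 2
  π[g](σ[z='r'](T)) → 2
  R → 6
  (π[g](σ[z='r'](T)) ⋈[g=d] R) → 3
  σ[v='t']((π[g](σ[z='r'](T)) ⋈[g=d] R)) → 1
  σ[v='s'](σ[v='t']((π[g](σ[z='r'](T)) ⋈[g=d] R))) → 0

E1 result:
g | v | d
4 | t | 4
E2 result:
g | v | d
(0 rows)
Witness: (4, 't', 4) appears 1× in E1 but 0× in E2.

no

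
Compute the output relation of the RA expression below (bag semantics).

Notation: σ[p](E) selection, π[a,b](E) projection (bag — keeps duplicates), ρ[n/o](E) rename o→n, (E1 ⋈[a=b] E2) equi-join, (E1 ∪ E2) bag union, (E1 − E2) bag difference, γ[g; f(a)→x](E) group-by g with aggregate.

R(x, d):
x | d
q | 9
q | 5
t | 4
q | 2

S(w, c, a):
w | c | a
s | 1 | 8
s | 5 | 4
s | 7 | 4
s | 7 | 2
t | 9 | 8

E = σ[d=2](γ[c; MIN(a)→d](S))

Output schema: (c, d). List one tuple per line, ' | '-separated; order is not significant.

Row counts bottom-up:
  S → 5
  γ[c; MIN(a)→d](S) → 4
  σ[d=2](γ[c; MIN(a)→d](S)) → 1

== RESULT ==
c | d
7 | 2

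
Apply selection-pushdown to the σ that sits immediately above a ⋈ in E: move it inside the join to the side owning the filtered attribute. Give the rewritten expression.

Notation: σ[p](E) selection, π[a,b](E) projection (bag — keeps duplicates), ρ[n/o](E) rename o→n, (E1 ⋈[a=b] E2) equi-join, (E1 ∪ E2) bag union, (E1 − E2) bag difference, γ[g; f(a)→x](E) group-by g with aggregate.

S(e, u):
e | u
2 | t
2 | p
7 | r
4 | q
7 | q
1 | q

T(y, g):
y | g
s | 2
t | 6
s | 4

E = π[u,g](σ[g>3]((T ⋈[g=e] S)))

σ filters on g, owned by the left side.
E' = π[u,g]((σ[g>3](T) ⋈[g=e] S))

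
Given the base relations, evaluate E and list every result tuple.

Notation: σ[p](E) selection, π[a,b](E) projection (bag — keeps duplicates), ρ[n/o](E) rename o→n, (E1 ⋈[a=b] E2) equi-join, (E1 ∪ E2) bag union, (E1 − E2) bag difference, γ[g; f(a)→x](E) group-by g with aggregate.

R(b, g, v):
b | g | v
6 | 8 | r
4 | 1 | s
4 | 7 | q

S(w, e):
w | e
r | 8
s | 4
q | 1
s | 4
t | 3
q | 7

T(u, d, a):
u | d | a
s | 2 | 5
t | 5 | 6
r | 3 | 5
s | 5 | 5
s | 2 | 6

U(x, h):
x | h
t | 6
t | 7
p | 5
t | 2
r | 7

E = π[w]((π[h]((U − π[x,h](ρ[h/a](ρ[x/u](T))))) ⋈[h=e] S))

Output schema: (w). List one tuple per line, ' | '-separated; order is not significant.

Per-node cardinality:
  U → 5
  T → 5
  ρ[x/u](T) → 5
  ρ[h/a](ρ[x/u](T)) → 5
  π[x,h](ρ[h/a](ρ[x/u](T))) → 5
  (U − π[x,h](ρ[h/a](ρ[x/u](T)))) → 4
  π[h]((U − π[x,h](ρ[h/a](ρ[x/u](T))))) → 4
  S → 6
  (π[h]((U − π[x,h](ρ[h/a](ρ[x/u](T))))) ⋈[h=e] S) → 2
  π[w]((π[h]((U − π[x,h](ρ[h/a](ρ[x/u](T))))) ⋈[h=e] S)) → 2

== RESULT ==
w
q
q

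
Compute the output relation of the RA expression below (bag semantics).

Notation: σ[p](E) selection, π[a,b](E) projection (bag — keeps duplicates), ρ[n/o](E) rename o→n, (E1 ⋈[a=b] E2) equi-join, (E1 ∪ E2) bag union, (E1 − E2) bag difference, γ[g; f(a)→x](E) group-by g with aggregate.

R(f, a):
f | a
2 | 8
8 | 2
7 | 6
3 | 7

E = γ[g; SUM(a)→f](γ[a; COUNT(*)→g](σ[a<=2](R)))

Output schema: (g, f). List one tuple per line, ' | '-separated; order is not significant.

Per-node cardinality:
  R → 4
  σ[a<=2](R) → 1
  γ[a; COUNT(*)→g](σ[a<=2](R)) → 1
  γ[g; SUM(a)→f](γ[a; COUNT(*)→g](σ[a<=2](R))) → 1

== RESULT ==
g | f
1 | 2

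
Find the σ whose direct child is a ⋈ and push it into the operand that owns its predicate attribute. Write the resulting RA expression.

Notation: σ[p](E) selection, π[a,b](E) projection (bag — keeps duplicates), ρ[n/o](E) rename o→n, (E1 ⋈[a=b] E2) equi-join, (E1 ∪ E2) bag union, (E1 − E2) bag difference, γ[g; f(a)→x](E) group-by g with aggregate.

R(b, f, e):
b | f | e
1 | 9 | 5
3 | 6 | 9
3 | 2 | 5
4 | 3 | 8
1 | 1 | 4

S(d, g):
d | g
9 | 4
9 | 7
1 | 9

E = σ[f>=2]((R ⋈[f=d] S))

σ filters on f, owned by the left side.
E' = (σ[f>=2](R) ⋈[f=d] S)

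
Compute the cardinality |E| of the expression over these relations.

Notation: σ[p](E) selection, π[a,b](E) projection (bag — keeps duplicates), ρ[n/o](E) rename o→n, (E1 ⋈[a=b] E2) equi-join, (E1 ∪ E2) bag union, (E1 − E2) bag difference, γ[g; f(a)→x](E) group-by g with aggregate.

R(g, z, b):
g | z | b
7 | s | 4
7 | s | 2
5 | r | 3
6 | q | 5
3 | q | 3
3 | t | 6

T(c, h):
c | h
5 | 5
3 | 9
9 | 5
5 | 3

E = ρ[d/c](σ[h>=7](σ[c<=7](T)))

Row counts bottom-up:
  T → 4
  σ[c<=7](T) → 3
  σ[h>=7](σ[c<=7](T)) → 1
  ρ[d/c](σ[h>=7](σ[c<=7](T))) → 1

|E| = 1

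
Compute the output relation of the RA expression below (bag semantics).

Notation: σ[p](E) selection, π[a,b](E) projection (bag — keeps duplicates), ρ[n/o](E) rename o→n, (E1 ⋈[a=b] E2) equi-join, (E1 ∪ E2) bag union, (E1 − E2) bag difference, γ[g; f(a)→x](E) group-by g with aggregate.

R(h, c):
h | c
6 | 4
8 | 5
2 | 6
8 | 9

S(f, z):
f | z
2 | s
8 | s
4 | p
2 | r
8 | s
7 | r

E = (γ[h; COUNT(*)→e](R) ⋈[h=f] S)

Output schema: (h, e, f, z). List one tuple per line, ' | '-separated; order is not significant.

Per-node cardinality:
  R → 4
  γ[h; COUNT(*)→e](R) → 3
  S → 6
  (γ[h; COUNT(*)→e](R) ⋈[h=f] S) → 4

== RESULT ==
h | e | f | z
2 | 1 | 2 | r
2 | 1 | 2 | s
8 | 2 | 8 | s
8 | 2 | 8 | s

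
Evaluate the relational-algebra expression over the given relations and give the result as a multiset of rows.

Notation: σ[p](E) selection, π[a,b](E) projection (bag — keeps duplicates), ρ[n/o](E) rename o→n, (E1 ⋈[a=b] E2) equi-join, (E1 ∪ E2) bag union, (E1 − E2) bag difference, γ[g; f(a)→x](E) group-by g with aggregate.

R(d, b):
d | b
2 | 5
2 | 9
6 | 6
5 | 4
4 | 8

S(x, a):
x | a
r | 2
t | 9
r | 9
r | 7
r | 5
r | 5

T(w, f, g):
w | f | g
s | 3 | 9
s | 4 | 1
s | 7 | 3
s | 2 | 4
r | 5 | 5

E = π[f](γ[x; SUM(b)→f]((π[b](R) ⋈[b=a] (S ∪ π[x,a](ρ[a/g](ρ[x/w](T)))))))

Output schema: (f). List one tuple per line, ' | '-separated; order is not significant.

Per-node cardinality:
  R → 5
  π[b](R) → 5
  S → 6
  T → 5
  ρ[x/w](T) → 5
  ρ[a/g](ρ[x/w](T)) → 5
  π[x,a](ρ[a/g](ρ[x/w](T))) → 5
  (S ∪ π[x,a](ρ[a/g](ρ[x/w](T)))) → 11
  (π[b](R) ⋈[b=a] (S ∪ π[x,a](ρ[a/g](ρ[x/w](T))))) → 7
  γ[x; SUM(b)→f]((π[b](R) ⋈[b=a] (S ∪ π[x,a](ρ[a/g](ρ[x/w](T)))))) → 3
  π[f](γ[x; SUM(b)→f]((π[b](R) ⋈[b=a] (S ∪ π[x,a](ρ[a/g](ρ[x/w](T))))))) → 3

== RESULT ==
f
9
13
24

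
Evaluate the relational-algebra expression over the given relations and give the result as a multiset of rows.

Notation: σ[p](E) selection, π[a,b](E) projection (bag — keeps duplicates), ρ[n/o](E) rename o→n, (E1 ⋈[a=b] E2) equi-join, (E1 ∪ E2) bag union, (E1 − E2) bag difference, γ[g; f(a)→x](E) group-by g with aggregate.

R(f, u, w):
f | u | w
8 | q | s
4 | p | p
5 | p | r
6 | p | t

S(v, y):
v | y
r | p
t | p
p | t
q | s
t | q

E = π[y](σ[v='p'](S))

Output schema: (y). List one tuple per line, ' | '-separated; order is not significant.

Row counts bottom-up:
  S → 5
  σ[v='p'](S) → 1
  π[y](σ[v='p'](S)) → 1

== RESULT ==
y
t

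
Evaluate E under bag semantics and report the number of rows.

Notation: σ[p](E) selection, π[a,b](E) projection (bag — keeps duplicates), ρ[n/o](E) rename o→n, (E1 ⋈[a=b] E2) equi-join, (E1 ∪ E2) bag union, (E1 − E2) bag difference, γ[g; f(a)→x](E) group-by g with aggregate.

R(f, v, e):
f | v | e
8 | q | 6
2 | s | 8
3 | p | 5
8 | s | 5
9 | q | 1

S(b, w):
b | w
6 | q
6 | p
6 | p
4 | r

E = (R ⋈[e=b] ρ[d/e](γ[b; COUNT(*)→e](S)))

Row counts bottom-up:
  R → 5
  S → 4
  γ[b; COUNT(*)→e](S) → 2
  ρ[d/e](γ[b; COUNT(*)→e](S)) → 2
  (R ⋈[e=b] ρ[d/e](γ[b; COUNT(*)→e](S))) → 1

|E| = 1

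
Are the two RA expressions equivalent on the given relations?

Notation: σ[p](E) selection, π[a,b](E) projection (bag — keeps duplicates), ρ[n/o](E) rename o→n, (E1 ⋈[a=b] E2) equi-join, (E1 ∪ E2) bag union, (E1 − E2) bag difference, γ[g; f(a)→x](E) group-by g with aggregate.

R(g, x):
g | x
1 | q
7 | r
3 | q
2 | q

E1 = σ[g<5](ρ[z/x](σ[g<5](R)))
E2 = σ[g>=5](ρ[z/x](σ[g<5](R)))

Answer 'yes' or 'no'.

E1 row counts bottom-up:
  R → 4
  σ[g<5](R) → 3
  ρ[z/x](σ[g<5](R)) → 3
  σ[g<5](ρ[z/x](σ[g<5](R))) → 3
E2 row counts bottom-up:
  R → 4
  σ[g<5](R) → 3
  ρ[z/x](σ[g<5](R)) → 3
  σ[g>=5](ρ[z/x](σ[g<5](R))) → 0

E1 result:
g | z
1 | q
2 | q
3 | q
E2 result:
g | z
(0 rows)
Witness: (3, 'q') appears 1× in E1 but 0× in E2.

no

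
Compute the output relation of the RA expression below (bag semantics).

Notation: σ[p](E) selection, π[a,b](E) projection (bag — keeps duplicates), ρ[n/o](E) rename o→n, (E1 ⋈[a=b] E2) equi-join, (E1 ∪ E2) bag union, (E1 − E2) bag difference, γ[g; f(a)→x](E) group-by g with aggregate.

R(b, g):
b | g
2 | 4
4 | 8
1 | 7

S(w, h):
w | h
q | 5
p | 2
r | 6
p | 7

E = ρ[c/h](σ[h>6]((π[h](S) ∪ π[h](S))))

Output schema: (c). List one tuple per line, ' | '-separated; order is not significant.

Stepwise |·|:
  S → 4
  π[h](S) → 4
  S → 4
  π[h](S) → 4
  (π[h](S) ∪ π[h](S)) → 8
  σ[h>6]((π[h](S) ∪ π[h](S))) → 2
  ρ[c/h](σ[h>6]((π[h](S) ∪ π[h](S)))) → 2

== RESULT ==
c
7
7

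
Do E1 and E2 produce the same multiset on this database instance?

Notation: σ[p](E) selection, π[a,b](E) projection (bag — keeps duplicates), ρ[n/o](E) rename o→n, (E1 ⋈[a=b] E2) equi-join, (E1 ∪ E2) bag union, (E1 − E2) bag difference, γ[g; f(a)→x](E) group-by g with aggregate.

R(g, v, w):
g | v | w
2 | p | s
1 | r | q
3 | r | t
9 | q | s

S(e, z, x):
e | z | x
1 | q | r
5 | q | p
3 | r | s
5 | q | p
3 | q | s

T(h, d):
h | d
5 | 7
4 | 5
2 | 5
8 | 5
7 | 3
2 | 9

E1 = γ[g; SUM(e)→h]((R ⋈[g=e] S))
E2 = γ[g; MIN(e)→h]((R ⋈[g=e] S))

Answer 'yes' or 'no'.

E1 row counts bottom-up:
  R → 4
  S → 5
  (R ⋈[g=e] S) → 3
  γ[g; SUM(e)→h]((R ⋈[g=e] S)) → 2
E2 row counts bottom-up:
  R → 4
  S → 5
  (R ⋈[g=e] S) → 3
  γ[g; MIN(e)→h]((R ⋈[g=e] S)) → 2

E1 result:
g | h
1 | 1
3 | 6
E2 result:
g | h
1 | 1
3 | 3
Witness: (3, 3) appears 0× in E1 but 1× in E2.

no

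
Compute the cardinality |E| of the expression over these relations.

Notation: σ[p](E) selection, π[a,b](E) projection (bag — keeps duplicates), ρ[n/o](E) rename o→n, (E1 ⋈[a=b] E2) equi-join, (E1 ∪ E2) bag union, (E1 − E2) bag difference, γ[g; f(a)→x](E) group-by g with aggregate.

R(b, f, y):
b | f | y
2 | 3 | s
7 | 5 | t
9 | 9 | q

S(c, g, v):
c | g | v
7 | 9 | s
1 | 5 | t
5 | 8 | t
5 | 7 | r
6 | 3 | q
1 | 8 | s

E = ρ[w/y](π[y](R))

Row counts bottom-up:
  R → 3
  π[y](R) → 3
  ρ[w/y](π[y](R)) → 3

|E| = 3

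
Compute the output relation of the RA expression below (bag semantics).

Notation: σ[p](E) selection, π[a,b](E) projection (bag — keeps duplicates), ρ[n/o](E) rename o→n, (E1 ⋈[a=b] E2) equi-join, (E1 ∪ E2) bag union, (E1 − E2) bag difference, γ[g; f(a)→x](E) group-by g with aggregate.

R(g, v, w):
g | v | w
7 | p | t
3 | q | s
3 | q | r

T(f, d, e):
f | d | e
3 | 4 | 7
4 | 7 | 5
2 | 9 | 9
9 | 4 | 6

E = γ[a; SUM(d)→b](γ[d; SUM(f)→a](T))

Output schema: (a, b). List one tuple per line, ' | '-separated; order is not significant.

Per-node cardinality:
  T → 4
  γ[d; SUM(f)→a](T) → 3
  γ[a; SUM(d)→b](γ[d; SUM(f)→a](T)) → 3

== RESULT ==
a | b
2 | 9
4 | 7
12 | 4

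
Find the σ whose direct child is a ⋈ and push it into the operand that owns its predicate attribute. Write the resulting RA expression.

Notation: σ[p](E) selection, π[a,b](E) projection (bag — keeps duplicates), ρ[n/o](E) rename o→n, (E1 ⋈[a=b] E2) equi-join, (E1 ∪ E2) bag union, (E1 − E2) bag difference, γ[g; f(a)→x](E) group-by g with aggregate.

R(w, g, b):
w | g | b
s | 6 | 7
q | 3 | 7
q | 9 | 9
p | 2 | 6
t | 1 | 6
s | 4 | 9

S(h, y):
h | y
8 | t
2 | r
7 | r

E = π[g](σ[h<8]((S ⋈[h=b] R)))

σ filters on h, owned by the left side.
E' = π[g]((σ[h<8](S) ⋈[h=b] R))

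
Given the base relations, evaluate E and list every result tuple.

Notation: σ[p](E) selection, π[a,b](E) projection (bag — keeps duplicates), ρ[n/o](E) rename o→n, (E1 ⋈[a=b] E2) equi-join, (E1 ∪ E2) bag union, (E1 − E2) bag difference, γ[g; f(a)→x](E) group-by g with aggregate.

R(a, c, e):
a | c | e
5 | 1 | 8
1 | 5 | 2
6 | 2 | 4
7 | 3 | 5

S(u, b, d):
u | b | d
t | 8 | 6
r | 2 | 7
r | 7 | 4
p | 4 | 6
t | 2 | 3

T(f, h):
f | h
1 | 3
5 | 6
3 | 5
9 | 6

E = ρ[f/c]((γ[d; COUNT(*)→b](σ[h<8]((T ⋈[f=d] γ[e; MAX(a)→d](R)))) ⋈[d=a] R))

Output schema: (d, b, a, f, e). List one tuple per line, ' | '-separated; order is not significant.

Per-node cardinality:
  T → 4
  R → 4
  γ[e; MAX(a)→d](R) → 4
  (T ⋈[f=d] γ[e; MAX(a)→d](R)) → 2
  σ[h<8]((T ⋈[f=d] γ[e; MAX(a)→d](R))) → 2
  γ[d; COUNT(*)→b](σ[h<8]((T ⋈[f=d] γ[e; MAX(a)→d](R)))) → 2
  R → 4
  (γ[d; COUNT(*)→b](σ[h<8]((T ⋈[f=d] γ[e; MAX(a)→d](R)))) ⋈[d=a] R) → 2
  ρ[f/c]((γ[d; COUNT(*)→b](σ[h<8]((T ⋈[f=d] γ[e; MAX(a)→d](R)))) ⋈[d=a] R)) → 2

== RESULT ==
d | b | a | f | e
1 | 1 | 1 | 5 | 2
5 | 1 | 5 | 1 | 8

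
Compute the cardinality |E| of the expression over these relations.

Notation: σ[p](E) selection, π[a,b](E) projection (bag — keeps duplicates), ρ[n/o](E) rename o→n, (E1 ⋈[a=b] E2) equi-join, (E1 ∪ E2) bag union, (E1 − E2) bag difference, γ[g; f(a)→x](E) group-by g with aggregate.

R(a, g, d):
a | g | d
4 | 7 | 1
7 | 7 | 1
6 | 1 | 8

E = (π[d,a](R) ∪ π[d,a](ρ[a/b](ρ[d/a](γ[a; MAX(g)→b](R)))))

Subexpression sizes:
  R → 3
  π[d,a](R) → 3
  R → 3
  γ[a; MAX(g)→b](R) → 3
  ρ[d/a](γ[a; MAX(g)→b](R)) → 3
  ρ[a/b](ρ[d/a](γ[a; MAX(g)→b](R))) → 3
  π[d,a](ρ[a/b](ρ[d/a](γ[a; MAX(g)→b](R)))) → 3
  (π[d,a](R) ∪ π[d,a](ρ[a/b](ρ[d/a](γ[a; MAX(g)→b](R))))) → 6

|E| = 6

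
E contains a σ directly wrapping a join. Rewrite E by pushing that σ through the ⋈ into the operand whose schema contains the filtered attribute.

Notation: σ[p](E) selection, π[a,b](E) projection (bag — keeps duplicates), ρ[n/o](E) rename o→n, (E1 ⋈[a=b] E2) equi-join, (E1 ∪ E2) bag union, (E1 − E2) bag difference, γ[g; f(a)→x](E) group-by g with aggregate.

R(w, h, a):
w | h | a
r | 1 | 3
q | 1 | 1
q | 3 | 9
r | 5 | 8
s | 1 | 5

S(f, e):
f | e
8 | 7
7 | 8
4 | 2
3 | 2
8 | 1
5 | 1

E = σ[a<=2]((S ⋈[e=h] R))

σ filters on a, owned by the right side.
E' = (S ⋈[e=h] σ[a<=2](R))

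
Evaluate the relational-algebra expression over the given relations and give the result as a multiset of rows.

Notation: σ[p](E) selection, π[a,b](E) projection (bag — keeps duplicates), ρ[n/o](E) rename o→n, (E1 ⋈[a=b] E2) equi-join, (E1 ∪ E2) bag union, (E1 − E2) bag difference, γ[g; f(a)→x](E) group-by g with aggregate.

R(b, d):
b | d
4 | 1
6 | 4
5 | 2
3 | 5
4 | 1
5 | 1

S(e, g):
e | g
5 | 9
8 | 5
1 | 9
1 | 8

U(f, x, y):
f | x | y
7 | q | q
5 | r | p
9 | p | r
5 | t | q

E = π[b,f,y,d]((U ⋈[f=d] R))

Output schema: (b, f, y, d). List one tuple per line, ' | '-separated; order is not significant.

Row counts bottom-up:
  U → 4
  R → 6
  (U ⋈[f=d] R) → 2
  π[b,f,y,d]((U ⋈[f=d] R)) → 2

== RESULT ==
b | f | y | d
3 | 5 | p | 5
3 | 5 | q | 5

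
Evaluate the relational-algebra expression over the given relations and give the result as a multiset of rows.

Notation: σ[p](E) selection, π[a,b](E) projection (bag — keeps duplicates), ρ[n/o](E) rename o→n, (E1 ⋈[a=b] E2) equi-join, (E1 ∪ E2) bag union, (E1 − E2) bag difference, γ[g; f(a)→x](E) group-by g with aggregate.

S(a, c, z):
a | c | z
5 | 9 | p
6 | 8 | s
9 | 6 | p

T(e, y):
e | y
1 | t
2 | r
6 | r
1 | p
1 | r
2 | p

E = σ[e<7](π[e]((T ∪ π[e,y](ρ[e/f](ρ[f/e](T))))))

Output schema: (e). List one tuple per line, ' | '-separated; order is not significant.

Stepwise |·|:
  T → 6
  T → 6
  ρ[f/e](T) → 6
  ρ[e/f](ρ[f/e](T)) → 6
  π[e,y](ρ[e/f](ρ[f/e](T))) → 6
  (T ∪ π[e,y](ρ[e/f](ρ[f/e](T)))) → 12
  π[e]((T ∪ π[e,y](ρ[e/f](ρ[f/e](T))))) → 12
  σ[e<7](π[e]((T ∪ π[e,y](ρ[e/f](ρ[f/e](T)))))) → 12

== RESULT ==
e
1
1
1
1
1
1
2
2
2
2
6
6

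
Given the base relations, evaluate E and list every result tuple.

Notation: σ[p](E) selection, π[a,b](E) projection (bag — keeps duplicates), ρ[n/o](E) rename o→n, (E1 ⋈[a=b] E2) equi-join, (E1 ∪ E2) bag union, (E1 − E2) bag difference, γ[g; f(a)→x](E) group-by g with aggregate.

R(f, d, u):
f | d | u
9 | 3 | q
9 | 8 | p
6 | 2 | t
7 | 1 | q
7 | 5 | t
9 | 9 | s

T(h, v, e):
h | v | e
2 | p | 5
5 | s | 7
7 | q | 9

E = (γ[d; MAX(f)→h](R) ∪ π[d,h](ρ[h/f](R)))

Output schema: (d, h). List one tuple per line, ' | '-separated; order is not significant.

Per-node cardinality:
  R → 6
  γ[d; MAX(f)→h](R) → 6
  R → 6
  ρ[h/f](R) → 6
  π[d,h](ρ[h/f](R)) → 6
  (γ[d; MAX(f)→h](R) ∪ π[d,h](ρ[h/f](R))) → 12

== RESULT ==
d | h
1 | 7
1 | 7
2 | 6
2 | 6
3 | 9
3 | 9
5 | 7
5 | 7
8 | 9
8 | 9
9 | 9
9 | 9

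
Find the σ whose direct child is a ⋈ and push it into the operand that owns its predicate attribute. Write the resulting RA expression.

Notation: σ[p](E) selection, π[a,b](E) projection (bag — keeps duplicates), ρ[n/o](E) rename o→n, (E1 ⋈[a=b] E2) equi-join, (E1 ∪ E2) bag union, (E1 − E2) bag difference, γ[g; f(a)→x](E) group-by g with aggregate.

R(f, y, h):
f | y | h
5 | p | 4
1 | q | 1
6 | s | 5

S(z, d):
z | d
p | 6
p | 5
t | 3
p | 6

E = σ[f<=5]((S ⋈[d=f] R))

σ filters on f, owned by the right side.
E' = (S ⋈[d=f] σ[f<=5](R))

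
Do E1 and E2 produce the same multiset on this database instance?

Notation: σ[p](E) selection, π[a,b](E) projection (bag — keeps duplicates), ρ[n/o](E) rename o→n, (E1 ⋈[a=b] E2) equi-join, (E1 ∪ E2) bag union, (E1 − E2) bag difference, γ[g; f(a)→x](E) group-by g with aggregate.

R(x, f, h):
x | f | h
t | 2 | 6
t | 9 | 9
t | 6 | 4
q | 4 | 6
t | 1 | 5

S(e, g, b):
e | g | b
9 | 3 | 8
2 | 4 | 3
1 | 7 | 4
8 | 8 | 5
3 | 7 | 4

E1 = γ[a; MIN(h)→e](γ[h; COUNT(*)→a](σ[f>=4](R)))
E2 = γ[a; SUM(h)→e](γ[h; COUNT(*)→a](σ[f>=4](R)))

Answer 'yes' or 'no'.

E1 row counts bottom-up:
  R → 5
  σ[f>=4](R) → 3
  γ[h; COUNT(*)→a](σ[f>=4](R)) → 3
  γ[a; MIN(h)→e](γ[h; COUNT(*)→a](σ[f>=4](R))) → 1
E2 row counts bottom-up:
  R → 5
  σ[f>=4](R) → 3
  γ[h; COUNT(*)→a](σ[f>=4](R)) → 3
  γ[a; SUM(h)→e](γ[h; COUNT(*)→a](σ[f>=4](R))) → 1

E1 result:
a | e
1 | 4
E2 result:
a | e
1 | 19
Witness: (1, 19) appears 0× in E1 but 1× in E2.

no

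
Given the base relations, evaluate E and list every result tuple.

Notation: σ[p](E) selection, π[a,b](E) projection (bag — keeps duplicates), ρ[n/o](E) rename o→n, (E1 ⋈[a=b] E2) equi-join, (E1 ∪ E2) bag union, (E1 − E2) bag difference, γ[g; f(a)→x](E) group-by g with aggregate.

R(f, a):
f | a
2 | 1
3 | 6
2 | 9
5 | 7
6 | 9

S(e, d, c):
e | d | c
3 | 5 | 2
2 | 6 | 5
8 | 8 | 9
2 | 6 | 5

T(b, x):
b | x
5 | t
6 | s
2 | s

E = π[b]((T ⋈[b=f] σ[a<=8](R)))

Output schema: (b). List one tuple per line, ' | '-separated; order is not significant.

Row counts bottom-up:
  T → 3
  R → 5
  σ[a<=8](R) → 3
  (T ⋈[b=f] σ[a<=8](R)) → 2
  π[b]((T ⋈[b=f] σ[a<=8](R))) → 2

== RESULT ==
b
2
5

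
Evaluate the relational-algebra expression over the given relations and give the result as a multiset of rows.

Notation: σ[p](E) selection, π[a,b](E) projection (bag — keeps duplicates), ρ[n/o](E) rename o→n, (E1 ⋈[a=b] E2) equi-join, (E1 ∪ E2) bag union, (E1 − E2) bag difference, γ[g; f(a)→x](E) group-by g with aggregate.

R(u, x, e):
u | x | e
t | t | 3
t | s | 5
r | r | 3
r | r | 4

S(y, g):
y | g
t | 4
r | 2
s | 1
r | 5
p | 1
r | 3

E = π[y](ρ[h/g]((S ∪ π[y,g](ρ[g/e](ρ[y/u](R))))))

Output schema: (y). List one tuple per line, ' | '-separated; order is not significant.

Stepwise |·|:
  S → 6
  R → 4
  ρ[y/u](R) → 4
  ρ[g/e](ρ[y/u](R)) → 4
  π[y,g](ρ[g/e](ρ[y/u](R))) → 4
  (S ∪ π[y,g](ρ[g/e](ρ[y/u](R)))) → 10
  ρ[h/g]((S ∪ π[y,g](ρ[g/e](ρ[y/u](R))))) → 10
  π[y](ρ[h/g]((S ∪ π[y,g](ρ[g/e](ρ[y/u](R)))))) → 10

== RESULT ==
y
p
r
r
r
r
r
s
t
t
t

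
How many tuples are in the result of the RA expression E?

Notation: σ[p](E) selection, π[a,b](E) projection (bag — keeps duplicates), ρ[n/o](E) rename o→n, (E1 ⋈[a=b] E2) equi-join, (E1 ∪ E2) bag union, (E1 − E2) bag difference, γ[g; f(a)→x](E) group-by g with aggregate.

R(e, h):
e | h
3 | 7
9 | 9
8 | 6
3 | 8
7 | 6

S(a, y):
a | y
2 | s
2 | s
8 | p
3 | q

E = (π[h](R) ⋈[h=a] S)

Row counts bottom-up:
  R → 5
  π[h](R) → 5
  S → 4
  (π[h](R) ⋈[h=a] S) → 1

|E| = 1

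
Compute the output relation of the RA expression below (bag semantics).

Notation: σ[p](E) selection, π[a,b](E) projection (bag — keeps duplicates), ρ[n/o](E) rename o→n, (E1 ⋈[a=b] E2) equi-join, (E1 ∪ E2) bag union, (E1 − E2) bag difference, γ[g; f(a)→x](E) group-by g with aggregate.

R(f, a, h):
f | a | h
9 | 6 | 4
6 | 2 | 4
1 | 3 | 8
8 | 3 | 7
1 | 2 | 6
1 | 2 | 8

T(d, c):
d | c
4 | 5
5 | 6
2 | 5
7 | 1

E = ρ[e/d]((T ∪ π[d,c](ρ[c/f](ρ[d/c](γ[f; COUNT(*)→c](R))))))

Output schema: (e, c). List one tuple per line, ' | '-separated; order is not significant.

Per-node cardinality:
  T → 4
  R → 6
  γ[f; COUNT(*)→c](R) → 4
  ρ[d/c](γ[f; COUNT(*)→c](R)) → 4
  ρ[c/f](ρ[d/c](γ[f; COUNT(*)→c](R))) → 4
  π[d,c](ρ[c/f](ρ[d/c](γ[f; COUNT(*)→c](R)))) → 4
  (T ∪ π[d,c](ρ[c/f](ρ[d/c](γ[f; COUNT(*)→c](R))))) → 8
  ρ[e/d]((T ∪ π[d,c](ρ[c/f](ρ[d/c](γ[f; COUNT(*)→c](R)))))) → 8

== RESULT ==
e | c
1 | 6
1 | 8
1 | 9
2 | 5
3 | 1
4 | 5
5 | 6
7 | 1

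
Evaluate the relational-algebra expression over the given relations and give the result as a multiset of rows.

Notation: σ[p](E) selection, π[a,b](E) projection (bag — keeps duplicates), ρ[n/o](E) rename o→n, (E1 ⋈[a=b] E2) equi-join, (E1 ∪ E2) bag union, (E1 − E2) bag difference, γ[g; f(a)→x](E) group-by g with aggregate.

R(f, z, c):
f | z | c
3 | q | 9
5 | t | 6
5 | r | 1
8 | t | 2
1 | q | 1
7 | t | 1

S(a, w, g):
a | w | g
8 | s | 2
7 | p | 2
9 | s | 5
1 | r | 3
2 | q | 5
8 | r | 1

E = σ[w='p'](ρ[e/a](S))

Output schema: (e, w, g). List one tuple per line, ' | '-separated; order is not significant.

Row counts bottom-up:
  S → 6
  ρ[e/a](S) → 6
  σ[w='p'](ρ[e/a](S)) → 1

== RESULT ==
e | w | g
7 | p | 2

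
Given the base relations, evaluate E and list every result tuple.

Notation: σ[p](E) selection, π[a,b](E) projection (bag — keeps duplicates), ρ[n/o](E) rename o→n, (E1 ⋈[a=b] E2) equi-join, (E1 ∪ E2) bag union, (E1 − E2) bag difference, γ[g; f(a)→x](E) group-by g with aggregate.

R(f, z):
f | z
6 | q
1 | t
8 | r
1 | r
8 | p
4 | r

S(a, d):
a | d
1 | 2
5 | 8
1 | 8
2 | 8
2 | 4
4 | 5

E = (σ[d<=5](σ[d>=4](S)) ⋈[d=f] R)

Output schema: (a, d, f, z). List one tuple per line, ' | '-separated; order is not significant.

Stepwise |·|:
  S → 6
  σ[d>=4](S) → 5
  σ[d<=5](σ[d>=4](S)) → 2
  R → 6
  (σ[d<=5](σ[d>=4](S)) ⋈[d=f] R) → 1

== RESULT ==
a | d | f | z
2 | 4 | 4 | r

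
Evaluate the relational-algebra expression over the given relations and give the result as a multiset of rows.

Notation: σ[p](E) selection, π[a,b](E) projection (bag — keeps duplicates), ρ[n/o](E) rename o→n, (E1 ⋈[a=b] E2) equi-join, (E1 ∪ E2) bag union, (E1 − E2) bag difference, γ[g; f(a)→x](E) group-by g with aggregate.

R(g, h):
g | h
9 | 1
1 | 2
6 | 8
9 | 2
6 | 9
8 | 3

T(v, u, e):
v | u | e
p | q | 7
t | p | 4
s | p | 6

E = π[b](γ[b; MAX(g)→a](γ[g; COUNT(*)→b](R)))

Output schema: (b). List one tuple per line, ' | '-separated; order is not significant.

Per-node cardinality:
  R → 6
  γ[g; COUNT(*)→b](R) → 4
  γ[b; MAX(g)→a](γ[g; COUNT(*)→b](R)) → 2
  π[b](γ[b; MAX(g)→a](γ[g; COUNT(*)→b](R))) → 2

== RESULT ==
b
1
2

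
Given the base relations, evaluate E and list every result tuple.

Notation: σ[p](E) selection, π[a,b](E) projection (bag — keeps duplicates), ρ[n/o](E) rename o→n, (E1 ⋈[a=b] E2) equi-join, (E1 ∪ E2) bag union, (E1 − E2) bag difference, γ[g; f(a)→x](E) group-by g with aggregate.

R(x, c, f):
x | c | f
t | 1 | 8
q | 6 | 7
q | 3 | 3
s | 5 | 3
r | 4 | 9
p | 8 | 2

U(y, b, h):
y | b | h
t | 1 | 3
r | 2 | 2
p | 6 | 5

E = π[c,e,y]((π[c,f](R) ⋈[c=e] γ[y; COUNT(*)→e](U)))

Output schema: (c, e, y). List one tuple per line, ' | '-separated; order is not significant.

Subexpression sizes:
  R → 6
  π[c,f](R) → 6
  U → 3
  γ[y; COUNT(*)→e](U) → 3
  (π[c,f](R) ⋈[c=e] γ[y; COUNT(*)→e](U)) → 3
  π[c,e,y]((π[c,f](R) ⋈[c=e] γ[y; COUNT(*)→e](U))) → 3

== RESULT ==
c | e | y
1 | 1 | p
1 | 1 | r
1 | 1 | t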